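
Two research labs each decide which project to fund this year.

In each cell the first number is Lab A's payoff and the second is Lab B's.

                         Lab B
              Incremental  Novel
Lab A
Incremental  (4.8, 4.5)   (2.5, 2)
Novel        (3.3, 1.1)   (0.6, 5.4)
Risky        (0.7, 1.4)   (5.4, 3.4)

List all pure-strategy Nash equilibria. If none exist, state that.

Lab A against Incremental: payoffs 4.8, 3.3, 0.7 → best response Incremental.
Lab A against Novel: payoffs 2.5, 0.6, 5.4 → best response Risky.
Lab B against Incremental: payoffs 4.5, 2 → best response Incremental.
Lab B against Novel: payoffs 1.1, 5.4 → best response Novel.
Lab B against Risky: payoffs 1.4, 3.4 → best response Novel.
Mutual best responses: (Incremental, Incremental); (Risky, Novel).

The pure Nash equilibria are (Incremental, Incremental), (Risky, Novel).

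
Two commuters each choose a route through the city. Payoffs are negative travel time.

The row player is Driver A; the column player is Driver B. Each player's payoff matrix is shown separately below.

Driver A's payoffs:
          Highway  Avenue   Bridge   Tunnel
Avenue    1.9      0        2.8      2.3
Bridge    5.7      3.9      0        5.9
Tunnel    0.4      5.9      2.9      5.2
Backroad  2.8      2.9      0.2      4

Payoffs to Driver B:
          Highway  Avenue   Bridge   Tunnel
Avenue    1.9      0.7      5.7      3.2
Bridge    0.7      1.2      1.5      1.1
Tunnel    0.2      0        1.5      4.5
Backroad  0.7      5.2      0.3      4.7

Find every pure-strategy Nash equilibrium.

This game has no pure Nash equilibrium.

(Avenue, Highway): Driver A can switch to Bridge (1.9 → 5.7). Not NE.
(Avenue, Avenue): Driver A can switch to Bridge (0 → 3.9). Not NE.
(Avenue, Bridge): Driver A can switch to Tunnel (2.8 → 2.9). Not NE.
(Avenue, Tunnel): Driver A can switch to Bridge (2.3 → 5.9). Not NE.
(Bridge, Highway): Driver B can switch to Avenue (0.7 → 1.2). Not NE.
(Bridge, Avenue): Driver A can switch to Tunnel (3.9 → 5.9). Not NE.
(Bridge, Bridge): Driver A can switch to Avenue (0 → 2.8). Not NE.
(Bridge, Tunnel): Driver B can switch to Avenue (1.1 → 1.2). Not NE.
(The remaining 8 profiles each have a profitable deviation by the same check.)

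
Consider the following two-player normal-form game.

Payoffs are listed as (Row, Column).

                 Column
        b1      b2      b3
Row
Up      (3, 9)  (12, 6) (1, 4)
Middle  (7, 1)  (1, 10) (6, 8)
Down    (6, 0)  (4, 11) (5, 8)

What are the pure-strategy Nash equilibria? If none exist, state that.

No pure-strategy Nash equilibrium.

Row against b1: payoffs 3, 7, 6 → best response Middle.
Row against b2: payoffs 12, 1, 4 → best response Up.
Row against b3: payoffs 1, 6, 5 → best response Middle.
Column against Up: payoffs 9, 6, 4 → best response b1.
Column against Middle: payoffs 1, 10, 8 → best response b2.
Column against Down: payoffs 0, 11, 8 → best response b2.
No profile is a mutual best response for all players.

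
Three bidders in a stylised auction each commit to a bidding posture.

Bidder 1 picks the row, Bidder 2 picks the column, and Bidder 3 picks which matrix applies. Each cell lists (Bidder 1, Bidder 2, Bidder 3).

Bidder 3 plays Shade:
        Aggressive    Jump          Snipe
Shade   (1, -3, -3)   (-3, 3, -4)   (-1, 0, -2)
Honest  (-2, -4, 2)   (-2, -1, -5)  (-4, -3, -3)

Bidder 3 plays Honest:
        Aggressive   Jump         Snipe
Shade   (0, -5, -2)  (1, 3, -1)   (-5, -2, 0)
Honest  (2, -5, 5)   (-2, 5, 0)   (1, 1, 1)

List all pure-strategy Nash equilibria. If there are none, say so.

The unique pure-strategy Nash equilibrium is (Shade, Jump, Honest).

Bidder 1 against (Aggressive, Shade): payoffs 1, -2 → best response Shade.
Bidder 1 against (Aggressive, Honest): payoffs 0, 2 → best response Honest.
Bidder 1 against (Jump, Shade): payoffs -3, -2 → best response Honest.
Bidder 1 against (Jump, Honest): payoffs 1, -2 → best response Shade.
Bidder 1 against (Snipe, Shade): payoffs -1, -4 → best response Shade.
Bidder 1 against (Snipe, Honest): payoffs -5, 1 → best response Honest.
Bidder 2 against (Shade, Shade): payoffs -3, 3, 0 → best response Jump.
Bidder 2 against (Shade, Honest): payoffs -5, 3, -2 → best response Jump.
Bidder 2 against (Honest, Shade): payoffs -4, -1, -3 → best response Jump.
Bidder 2 against (Honest, Honest): payoffs -5, 5, 1 → best response Jump.
Bidder 3 against (Shade, Aggressive): payoffs -3, -2 → best response Honest.
Bidder 3 against (Shade, Jump): payoffs -4, -1 → best response Honest.
Bidder 3 against (Shade, Snipe): payoffs -2, 0 → best response Honest.
Bidder 3 against (Honest, Aggressive): payoffs 2, 5 → best response Honest.
Bidder 3 against (Honest, Jump): payoffs -5, 0 → best response Honest.
Bidder 3 against (Honest, Snipe): payoffs -3, 1 → best response Honest.
Mutual best responses: (Shade, Jump, Honest).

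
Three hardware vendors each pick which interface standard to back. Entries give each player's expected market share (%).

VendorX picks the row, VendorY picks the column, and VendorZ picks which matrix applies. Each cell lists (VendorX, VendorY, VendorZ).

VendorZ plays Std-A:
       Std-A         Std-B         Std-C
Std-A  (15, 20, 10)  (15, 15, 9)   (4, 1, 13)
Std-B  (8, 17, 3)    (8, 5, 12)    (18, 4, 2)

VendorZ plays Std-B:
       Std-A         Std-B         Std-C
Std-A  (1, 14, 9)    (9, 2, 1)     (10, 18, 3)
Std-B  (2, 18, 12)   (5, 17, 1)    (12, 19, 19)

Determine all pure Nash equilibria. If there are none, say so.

The pure Nash equilibria are (Std-A, Std-A, Std-A); (Std-B, Std-C, Std-B).

(Std-A, Std-A, Std-A): VendorX gets 15, best alternative 8; VendorY gets 20, best alternative 15; VendorZ gets 10, best alternative 9. No profitable deviation — NE.
(Std-A, Std-A, Std-B): VendorX can switch to Std-B (1 → 2). Not NE.
(Std-A, Std-B, Std-A): VendorY can switch to Std-A (15 → 20). Not NE.
(Std-A, Std-B, Std-B): VendorY can switch to Std-A (2 → 14). Not NE.
(Std-A, Std-C, Std-A): VendorX can switch to Std-B (4 → 18). Not NE.
(Std-A, Std-C, Std-B): VendorX can switch to Std-B (10 → 12). Not NE.
(Std-B, Std-A, Std-A): VendorX can switch to Std-A (8 → 15). Not NE.
(Std-B, Std-A, Std-B): VendorY can switch to Std-C (18 → 19). Not NE.
(Std-B, Std-B, Std-A): VendorX can switch to Std-A (8 → 15). Not NE.
(Std-B, Std-C, Std-B): VendorX gets 12, best alternative 10; VendorY gets 19, best alternative 18; VendorZ gets 19, best alternative 2. No profitable deviation — NE.
(The remaining 2 profiles each have a profitable deviation by the same check.)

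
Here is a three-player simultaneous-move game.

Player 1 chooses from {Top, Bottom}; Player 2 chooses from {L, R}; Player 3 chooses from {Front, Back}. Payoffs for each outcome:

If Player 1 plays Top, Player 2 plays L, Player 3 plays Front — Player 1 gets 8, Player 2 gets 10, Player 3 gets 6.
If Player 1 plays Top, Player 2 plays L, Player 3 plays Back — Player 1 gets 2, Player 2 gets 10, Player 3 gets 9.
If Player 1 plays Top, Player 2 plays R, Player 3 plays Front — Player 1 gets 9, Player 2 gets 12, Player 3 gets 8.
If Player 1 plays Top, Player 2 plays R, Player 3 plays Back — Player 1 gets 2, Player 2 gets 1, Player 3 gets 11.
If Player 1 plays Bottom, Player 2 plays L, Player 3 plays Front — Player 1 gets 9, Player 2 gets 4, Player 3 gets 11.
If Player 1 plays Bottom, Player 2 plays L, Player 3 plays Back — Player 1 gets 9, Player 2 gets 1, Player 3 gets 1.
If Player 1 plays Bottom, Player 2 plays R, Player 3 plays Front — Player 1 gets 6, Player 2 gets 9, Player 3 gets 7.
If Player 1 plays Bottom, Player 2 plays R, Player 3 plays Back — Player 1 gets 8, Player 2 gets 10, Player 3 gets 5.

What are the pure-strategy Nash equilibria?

No pure-strategy Nash equilibrium.

Mark each player's best response to every combination of opponents' strategies; a profile where every player is best-responding is a pure Nash equilibrium.
Player 1 against (L, Front): payoffs 8, 9 → best response Bottom.
Player 1 against (L, Back): payoffs 2, 9 → best response Bottom.
Player 1 against (R, Front): payoffs 9, 6 → best response Top.
Player 1 against (R, Back): payoffs 2, 8 → best response Bottom.
Player 2 against (Top, Front): payoffs 10, 12 → best response R.
Player 2 against (Top, Back): payoffs 10, 1 → best response L.
Player 2 against (Bottom, Front): payoffs 4, 9 → best response R.
Player 2 against (Bottom, Back): payoffs 1, 10 → best response R.
Player 3 against (Top, L): payoffs 6, 9 → best response Back.
Player 3 against (Top, R): payoffs 8, 11 → best response Back.
Player 3 against (Bottom, L): payoffs 11, 1 → best response Front.
Player 3 against (Bottom, R): payoffs 7, 5 → best response Front.
No profile is a mutual best response for all players.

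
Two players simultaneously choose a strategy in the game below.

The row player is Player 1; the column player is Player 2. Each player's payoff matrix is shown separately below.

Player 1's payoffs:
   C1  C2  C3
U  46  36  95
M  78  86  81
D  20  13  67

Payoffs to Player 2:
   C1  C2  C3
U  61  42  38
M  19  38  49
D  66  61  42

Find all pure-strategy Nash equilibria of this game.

Player 1 against C1: payoffs 46, 78, 20 → best response M.
Player 1 against C2: payoffs 36, 86, 13 → best response M.
Player 1 against C3: payoffs 95, 81, 67 → best response U.
Player 2 against U: payoffs 61, 42, 38 → best response C1.
Player 2 against M: payoffs 19, 38, 49 → best response C3.
Player 2 against D: payoffs 66, 61, 42 → best response C1.
No profile is a mutual best response for all players.

There is no pure-strategy Nash equilibrium.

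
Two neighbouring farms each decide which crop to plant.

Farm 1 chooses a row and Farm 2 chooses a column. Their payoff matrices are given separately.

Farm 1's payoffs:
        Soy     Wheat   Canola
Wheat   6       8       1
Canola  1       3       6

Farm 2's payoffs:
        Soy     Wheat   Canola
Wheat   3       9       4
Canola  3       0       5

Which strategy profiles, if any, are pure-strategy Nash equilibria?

Farm 1 against Soy: payoffs 6, 1 → best response Wheat.
Farm 1 against Wheat: payoffs 8, 3 → best response Wheat.
Farm 1 against Canola: payoffs 1, 6 → best response Canola.
Farm 2 against Wheat: payoffs 3, 9, 4 → best response Wheat.
Farm 2 against Canola: payoffs 3, 0, 5 → best response Canola.
Mutual best responses: (Wheat, Wheat); (Canola, Canola).

The pure Nash equilibria are (Wheat, Wheat) and (Canola, Canola).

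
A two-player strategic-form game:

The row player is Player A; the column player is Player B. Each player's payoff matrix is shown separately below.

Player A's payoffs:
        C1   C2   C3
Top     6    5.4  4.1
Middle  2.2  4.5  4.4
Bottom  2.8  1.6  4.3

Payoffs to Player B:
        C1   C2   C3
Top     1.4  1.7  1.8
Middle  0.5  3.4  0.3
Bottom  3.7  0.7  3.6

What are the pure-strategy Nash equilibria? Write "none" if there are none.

No pure-strategy Nash equilibrium.

(Top, C1): Player B can switch to C2 (1.4 → 1.7). Not NE.
(Top, C2): Player B can switch to C3 (1.7 → 1.8). Not NE.
(Top, C3): Player A can switch to Middle (4.1 → 4.4). Not NE.
(Middle, C1): Player A can switch to Top (2.2 → 6). Not NE.
(Middle, C2): Player A can switch to Top (4.5 → 5.4). Not NE.
(Middle, C3): Player B can switch to C1 (0.3 → 0.5). Not NE.
(Bottom, C1): Player A can switch to Top (2.8 → 6). Not NE.
(Bottom, C2): Player A can switch to Top (1.6 → 5.4). Not NE.
(Bottom, C3): Player A can switch to Middle (4.3 → 4.4). Not NE.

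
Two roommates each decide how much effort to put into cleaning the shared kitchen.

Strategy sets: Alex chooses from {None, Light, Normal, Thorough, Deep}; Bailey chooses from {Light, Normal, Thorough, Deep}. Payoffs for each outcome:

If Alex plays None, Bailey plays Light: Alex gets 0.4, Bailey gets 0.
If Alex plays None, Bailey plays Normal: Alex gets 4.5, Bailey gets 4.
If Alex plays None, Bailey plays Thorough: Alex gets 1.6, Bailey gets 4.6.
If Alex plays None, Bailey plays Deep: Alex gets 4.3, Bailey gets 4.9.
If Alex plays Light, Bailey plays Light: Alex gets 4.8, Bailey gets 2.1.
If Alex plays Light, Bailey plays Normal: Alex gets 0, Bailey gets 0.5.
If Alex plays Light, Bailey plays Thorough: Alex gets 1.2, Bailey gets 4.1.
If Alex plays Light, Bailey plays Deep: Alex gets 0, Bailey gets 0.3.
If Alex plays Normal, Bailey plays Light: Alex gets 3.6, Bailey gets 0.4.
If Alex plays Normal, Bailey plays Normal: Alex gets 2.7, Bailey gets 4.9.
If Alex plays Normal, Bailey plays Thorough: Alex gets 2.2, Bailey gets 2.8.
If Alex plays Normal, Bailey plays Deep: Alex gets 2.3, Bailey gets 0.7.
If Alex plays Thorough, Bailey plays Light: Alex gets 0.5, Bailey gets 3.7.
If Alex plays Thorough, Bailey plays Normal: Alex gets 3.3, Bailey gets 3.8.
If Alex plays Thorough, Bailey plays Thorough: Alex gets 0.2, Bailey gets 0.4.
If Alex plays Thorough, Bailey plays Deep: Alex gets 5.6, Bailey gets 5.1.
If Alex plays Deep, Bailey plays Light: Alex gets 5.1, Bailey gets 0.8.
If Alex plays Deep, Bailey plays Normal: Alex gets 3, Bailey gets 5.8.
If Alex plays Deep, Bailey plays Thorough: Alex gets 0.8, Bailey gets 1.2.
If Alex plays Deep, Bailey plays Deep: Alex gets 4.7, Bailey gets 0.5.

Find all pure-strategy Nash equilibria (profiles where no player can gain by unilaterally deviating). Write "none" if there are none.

The unique pure-strategy Nash equilibrium is (Thorough, Deep).

Alex against Light: payoffs 0.4, 4.8, 3.6, 0.5, 5.1 → best response Deep.
Alex against Normal: payoffs 4.5, 0, 2.7, 3.3, 3 → best response None.
Alex against Thorough: payoffs 1.6, 1.2, 2.2, 0.2, 0.8 → best response Normal.
Alex against Deep: payoffs 4.3, 0, 2.3, 5.6, 4.7 → best response Thorough.
Bailey against None: payoffs 0, 4, 4.6, 4.9 → best response Deep.
Bailey against Light: payoffs 2.1, 0.5, 4.1, 0.3 → best response Thorough.
Bailey against Normal: payoffs 0.4, 4.9, 2.8, 0.7 → best response Normal.
Bailey against Thorough: payoffs 3.7, 3.8, 0.4, 5.1 → best response Deep.
Bailey against Deep: payoffs 0.8, 5.8, 1.2, 0.5 → best response Normal.
Mutual best responses: (Thorough, Deep).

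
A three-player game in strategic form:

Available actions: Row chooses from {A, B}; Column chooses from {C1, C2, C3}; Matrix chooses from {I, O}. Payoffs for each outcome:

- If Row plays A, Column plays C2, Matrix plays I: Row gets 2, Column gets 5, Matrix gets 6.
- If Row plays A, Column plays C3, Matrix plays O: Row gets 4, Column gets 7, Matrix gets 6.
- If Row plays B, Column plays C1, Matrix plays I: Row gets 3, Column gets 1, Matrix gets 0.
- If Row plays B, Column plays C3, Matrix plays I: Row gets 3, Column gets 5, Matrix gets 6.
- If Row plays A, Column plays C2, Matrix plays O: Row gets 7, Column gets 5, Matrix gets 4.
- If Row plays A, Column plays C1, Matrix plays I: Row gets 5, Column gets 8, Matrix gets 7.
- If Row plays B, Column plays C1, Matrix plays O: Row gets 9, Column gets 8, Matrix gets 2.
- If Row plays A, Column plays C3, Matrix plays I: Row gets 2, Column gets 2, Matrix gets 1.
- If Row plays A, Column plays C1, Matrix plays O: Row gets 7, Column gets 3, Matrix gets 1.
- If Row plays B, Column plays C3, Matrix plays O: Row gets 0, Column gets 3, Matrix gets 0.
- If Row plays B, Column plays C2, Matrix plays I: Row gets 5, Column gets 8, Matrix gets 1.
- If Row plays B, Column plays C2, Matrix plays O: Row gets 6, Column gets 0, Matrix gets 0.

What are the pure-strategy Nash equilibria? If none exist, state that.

The pure Nash equilibria are (A, C1, I), (A, C3, O), (B, C1, O), (B, C2, I).

Row against (C1, I): payoffs 5, 3 → best response A.
Row against (C1, O): payoffs 7, 9 → best response B.
Row against (C2, I): payoffs 2, 5 → best response B.
Row against (C2, O): payoffs 7, 6 → best response A.
Row against (C3, I): payoffs 2, 3 → best response B.
Row against (C3, O): payoffs 4, 0 → best response A.
Column against (A, I): payoffs 8, 5, 2 → best response C1.
Column against (A, O): payoffs 3, 5, 7 → best response C3.
Column against (B, I): payoffs 1, 8, 5 → best response C2.
Column against (B, O): payoffs 8, 0, 3 → best response C1.
Matrix against (A, C1): payoffs 7, 1 → best response I.
Matrix against (A, C2): payoffs 6, 4 → best response I.
Matrix against (A, C3): payoffs 1, 6 → best response O.
Matrix against (B, C1): payoffs 0, 2 → best response O.
Matrix against (B, C2): payoffs 1, 0 → best response I.
Matrix against (B, C3): payoffs 6, 0 → best response I.
Mutual best responses: (A, C1, I); (A, C3, O); (B, C1, O); (B, C2, I).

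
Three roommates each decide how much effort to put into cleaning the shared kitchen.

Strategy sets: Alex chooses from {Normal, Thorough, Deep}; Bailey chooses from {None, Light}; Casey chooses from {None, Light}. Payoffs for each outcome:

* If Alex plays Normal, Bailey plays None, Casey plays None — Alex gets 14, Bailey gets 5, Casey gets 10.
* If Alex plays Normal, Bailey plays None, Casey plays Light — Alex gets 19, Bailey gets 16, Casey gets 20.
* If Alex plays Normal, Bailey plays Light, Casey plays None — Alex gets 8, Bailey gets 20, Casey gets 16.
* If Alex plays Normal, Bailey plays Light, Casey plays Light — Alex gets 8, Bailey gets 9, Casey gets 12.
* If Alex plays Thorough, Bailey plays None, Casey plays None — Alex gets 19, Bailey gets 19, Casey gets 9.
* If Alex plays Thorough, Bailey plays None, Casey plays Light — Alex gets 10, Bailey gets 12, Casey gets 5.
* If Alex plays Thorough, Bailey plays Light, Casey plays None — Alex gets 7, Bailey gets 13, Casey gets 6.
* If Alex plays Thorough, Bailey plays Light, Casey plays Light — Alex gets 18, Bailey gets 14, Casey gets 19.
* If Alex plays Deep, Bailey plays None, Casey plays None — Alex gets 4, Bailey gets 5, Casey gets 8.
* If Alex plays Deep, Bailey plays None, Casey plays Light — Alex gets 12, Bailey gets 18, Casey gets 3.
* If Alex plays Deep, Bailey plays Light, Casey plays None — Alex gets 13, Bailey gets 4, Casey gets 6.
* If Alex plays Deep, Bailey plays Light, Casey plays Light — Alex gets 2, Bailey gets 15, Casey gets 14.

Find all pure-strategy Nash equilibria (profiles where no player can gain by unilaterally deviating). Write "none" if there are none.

(Normal, None, None): Alex can switch to Thorough (14 → 19). Not NE.
(Normal, None, Light): Alex gets 19, best alternative 12; Bailey gets 16, best alternative 9; Casey gets 20, best alternative 10. No profitable deviation — NE.
(Normal, Light, None): Alex can switch to Deep (8 → 13). Not NE.
(Normal, Light, Light): Alex can switch to Thorough (8 → 18). Not NE.
(Thorough, None, None): Alex gets 19, best alternative 14; Bailey gets 19, best alternative 13; Casey gets 9, best alternative 5. No profitable deviation — NE.
(Thorough, None, Light): Alex can switch to Normal (10 → 19). Not NE.
(Thorough, Light, None): Alex can switch to Normal (7 → 8). Not NE.
(Thorough, Light, Light): Alex gets 18, best alternative 8; Bailey gets 14, best alternative 12; Casey gets 19, best alternative 6. No profitable deviation — NE.
(Deep, None, None): Alex can switch to Normal (4 → 14). Not NE.
(Deep, None, Light): Alex can switch to Normal (12 → 19). Not NE.
(Deep, Light, None): Bailey can switch to None (4 → 5). Not NE.
(The remaining 1 profile has a profitable deviation by the same check.)

Pure-strategy Nash equilibria: (Normal, None, Light); (Thorough, None, None); (Thorough, Light, Light)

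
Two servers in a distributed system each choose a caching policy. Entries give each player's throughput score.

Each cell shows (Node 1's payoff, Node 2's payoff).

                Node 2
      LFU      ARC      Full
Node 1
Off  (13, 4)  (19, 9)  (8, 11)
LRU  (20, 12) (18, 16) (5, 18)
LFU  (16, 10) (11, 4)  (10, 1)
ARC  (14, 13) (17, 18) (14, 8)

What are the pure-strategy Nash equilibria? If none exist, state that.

No pure-strategy Nash equilibrium.

For each player, find the best response to each opponent profile; mutual best responses are the pure NE.
Node 1 against LFU: payoffs 13, 20, 16, 14 → best response LRU.
Node 1 against ARC: payoffs 19, 18, 11, 17 → best response Off.
Node 1 against Full: payoffs 8, 5, 10, 14 → best response ARC.
Node 2 against Off: payoffs 4, 9, 11 → best response Full.
Node 2 against LRU: payoffs 12, 16, 18 → best response Full.
Node 2 against LFU: payoffs 10, 4, 1 → best response LFU.
Node 2 against ARC: payoffs 13, 18, 8 → best response ARC.
No profile is a mutual best response for all players.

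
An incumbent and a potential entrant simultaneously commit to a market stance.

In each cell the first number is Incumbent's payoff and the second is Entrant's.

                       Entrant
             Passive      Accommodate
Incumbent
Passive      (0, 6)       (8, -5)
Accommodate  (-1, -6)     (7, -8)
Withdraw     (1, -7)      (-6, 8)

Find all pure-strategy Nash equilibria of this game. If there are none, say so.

There is no pure-strategy Nash equilibrium.

Incumbent against Passive: payoffs 0, -1, 1 → best response Withdraw.
Incumbent against Accommodate: payoffs 8, 7, -6 → best response Passive.
Entrant against Passive: payoffs 6, -5 → best response Passive.
Entrant against Accommodate: payoffs -6, -8 → best response Passive.
Entrant against Withdraw: payoffs -7, 8 → best response Accommodate.
No profile is a mutual best response for all players.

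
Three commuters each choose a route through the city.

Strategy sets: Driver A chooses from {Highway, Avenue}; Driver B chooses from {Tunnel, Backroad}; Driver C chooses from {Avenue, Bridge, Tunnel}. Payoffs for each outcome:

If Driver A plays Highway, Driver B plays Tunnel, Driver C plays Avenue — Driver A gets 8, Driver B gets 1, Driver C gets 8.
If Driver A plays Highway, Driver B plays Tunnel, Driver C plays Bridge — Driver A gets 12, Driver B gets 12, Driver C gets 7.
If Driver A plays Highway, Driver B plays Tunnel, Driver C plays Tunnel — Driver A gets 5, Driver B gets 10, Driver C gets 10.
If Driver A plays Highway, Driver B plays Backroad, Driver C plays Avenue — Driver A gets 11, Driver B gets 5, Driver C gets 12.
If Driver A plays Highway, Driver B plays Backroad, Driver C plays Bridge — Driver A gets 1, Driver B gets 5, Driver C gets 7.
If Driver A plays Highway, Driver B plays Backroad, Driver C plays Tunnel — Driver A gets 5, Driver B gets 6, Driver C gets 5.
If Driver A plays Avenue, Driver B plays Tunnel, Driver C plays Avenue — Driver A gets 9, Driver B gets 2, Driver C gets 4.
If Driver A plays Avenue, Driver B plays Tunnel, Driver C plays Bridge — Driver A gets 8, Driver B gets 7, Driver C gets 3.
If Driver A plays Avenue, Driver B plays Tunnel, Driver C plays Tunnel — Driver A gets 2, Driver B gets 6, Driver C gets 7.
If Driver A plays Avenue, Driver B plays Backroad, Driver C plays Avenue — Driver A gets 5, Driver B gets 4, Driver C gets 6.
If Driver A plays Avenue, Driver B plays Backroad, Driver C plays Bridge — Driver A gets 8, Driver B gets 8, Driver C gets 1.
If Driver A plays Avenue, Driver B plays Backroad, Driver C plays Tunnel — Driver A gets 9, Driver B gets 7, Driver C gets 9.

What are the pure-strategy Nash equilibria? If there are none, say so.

The pure Nash equilibria are (Highway, Tunnel, Tunnel) and (Highway, Backroad, Avenue) and (Avenue, Backroad, Tunnel).

Driver A against (Tunnel, Avenue): payoffs 8, 9 → best response Avenue.
Driver A against (Tunnel, Bridge): payoffs 12, 8 → best response Highway.
Driver A against (Tunnel, Tunnel): payoffs 5, 2 → best response Highway.
Driver A against (Backroad, Avenue): payoffs 11, 5 → best response Highway.
Driver A against (Backroad, Bridge): payoffs 1, 8 → best response Avenue.
Driver A against (Backroad, Tunnel): payoffs 5, 9 → best response Avenue.
Driver B against (Highway, Avenue): payoffs 1, 5 → best response Backroad.
Driver B against (Highway, Bridge): payoffs 12, 5 → best response Tunnel.
Driver B against (Highway, Tunnel): payoffs 10, 6 → best response Tunnel.
Driver B against (Avenue, Avenue): payoffs 2, 4 → best response Backroad.
Driver B against (Avenue, Bridge): payoffs 7, 8 → best response Backroad.
Driver B against (Avenue, Tunnel): payoffs 6, 7 → best response Backroad.
Driver C against (Highway, Tunnel): payoffs 8, 7, 10 → best response Tunnel.
Driver C against (Highway, Backroad): payoffs 12, 7, 5 → best response Avenue.
Driver C against (Avenue, Tunnel): payoffs 4, 3, 7 → best response Tunnel.
Driver C against (Avenue, Backroad): payoffs 6, 1, 9 → best response Tunnel.
Mutual best responses: (Highway, Tunnel, Tunnel); (Highway, Backroad, Avenue); (Avenue, Backroad, Tunnel).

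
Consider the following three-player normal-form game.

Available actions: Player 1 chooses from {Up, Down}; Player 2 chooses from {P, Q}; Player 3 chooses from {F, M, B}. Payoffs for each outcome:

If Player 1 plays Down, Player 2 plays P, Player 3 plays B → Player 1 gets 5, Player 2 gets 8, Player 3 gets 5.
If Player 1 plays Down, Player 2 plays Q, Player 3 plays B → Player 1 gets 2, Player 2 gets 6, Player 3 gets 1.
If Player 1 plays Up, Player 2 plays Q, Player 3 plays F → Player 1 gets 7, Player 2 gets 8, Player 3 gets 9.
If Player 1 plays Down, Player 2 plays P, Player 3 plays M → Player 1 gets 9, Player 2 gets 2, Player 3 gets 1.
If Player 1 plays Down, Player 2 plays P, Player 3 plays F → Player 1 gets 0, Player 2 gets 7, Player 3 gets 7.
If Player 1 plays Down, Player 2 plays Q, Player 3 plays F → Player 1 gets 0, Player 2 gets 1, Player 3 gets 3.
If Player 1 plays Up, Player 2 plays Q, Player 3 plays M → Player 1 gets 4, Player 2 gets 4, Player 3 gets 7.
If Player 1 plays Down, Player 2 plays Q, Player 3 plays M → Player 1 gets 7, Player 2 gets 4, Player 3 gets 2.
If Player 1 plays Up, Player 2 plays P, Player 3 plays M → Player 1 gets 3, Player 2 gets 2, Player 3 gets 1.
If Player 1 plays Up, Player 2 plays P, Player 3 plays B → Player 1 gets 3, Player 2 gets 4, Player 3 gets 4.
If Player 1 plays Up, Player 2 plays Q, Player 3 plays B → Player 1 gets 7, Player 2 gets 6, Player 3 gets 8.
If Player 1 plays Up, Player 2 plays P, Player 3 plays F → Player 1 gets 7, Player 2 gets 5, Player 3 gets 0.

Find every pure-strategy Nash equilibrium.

Player 1 against (P, F): payoffs 7, 0 → best response Up.
Player 1 against (P, M): payoffs 3, 9 → best response Down.
Player 1 against (P, B): payoffs 3, 5 → best response Down.
Player 1 against (Q, F): payoffs 7, 0 → best response Up.
Player 1 against (Q, M): payoffs 4, 7 → best response Down.
Player 1 against (Q, B): payoffs 7, 2 → best response Up.
Player 2 against (Up, F): payoffs 5, 8 → best response Q.
Player 2 against (Up, M): payoffs 2, 4 → best response Q.
Player 2 against (Up, B): payoffs 4, 6 → best response Q.
Player 2 against (Down, F): payoffs 7, 1 → best response P.
Player 2 against (Down, M): payoffs 2, 4 → best response Q.
Player 2 against (Down, B): payoffs 8, 6 → best response P.
Player 3 against (Up, P): payoffs 0, 1, 4 → best response B.
Player 3 against (Up, Q): payoffs 9, 7, 8 → best response F.
Player 3 against (Down, P): payoffs 7, 1, 5 → best response F.
Player 3 against (Down, Q): payoffs 3, 2, 1 → best response F.
Mutual best responses: (Up, Q, F).

Pure NE: (Up, Q, F)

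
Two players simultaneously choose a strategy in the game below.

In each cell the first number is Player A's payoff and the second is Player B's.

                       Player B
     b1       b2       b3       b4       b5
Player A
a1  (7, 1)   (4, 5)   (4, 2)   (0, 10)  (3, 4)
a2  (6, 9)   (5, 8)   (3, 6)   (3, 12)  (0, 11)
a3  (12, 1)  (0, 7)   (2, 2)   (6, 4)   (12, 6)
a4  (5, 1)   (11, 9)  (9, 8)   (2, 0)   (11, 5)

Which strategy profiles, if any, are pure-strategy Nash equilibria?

(a4, b2)

Check each profile: it is a Nash equilibrium iff no player can strictly gain by switching unilaterally.
(a1, b1): Player A can switch to a3 (7 → 12). Not NE.
(a1, b2): Player A can switch to a2 (4 → 5). Not NE.
(a1, b3): Player A can switch to a4 (4 → 9). Not NE.
(a1, b4): Player A can switch to a2 (0 → 3). Not NE.
(a1, b5): Player A can switch to a3 (3 → 12). Not NE.
(a2, b1): Player A can switch to a1 (6 → 7). Not NE.
(a2, b2): Player A can switch to a4 (5 → 11). Not NE.
(a2, b3): Player A can switch to a1 (3 → 4). Not NE.
(a4, b2): Player A gets 11, best alternative 5; Player B gets 9, best alternative 8. No profitable deviation — NE.
(The remaining 11 profiles each have a profitable deviation by the same check.)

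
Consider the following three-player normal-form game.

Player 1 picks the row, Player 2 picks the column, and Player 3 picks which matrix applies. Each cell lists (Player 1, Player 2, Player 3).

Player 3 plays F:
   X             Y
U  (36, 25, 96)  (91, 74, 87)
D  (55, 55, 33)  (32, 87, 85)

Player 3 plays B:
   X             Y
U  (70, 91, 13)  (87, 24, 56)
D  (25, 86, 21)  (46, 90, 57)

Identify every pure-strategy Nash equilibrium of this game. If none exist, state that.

(U, X, F): Player 1 can switch to D (36 → 55). Not NE.
(U, X, B): Player 3 can switch to F (13 → 96). Not NE.
(U, Y, F): Player 1 gets 91, best alternative 32; Player 2 gets 74, best alternative 25; Player 3 gets 87, best alternative 56. No profitable deviation — NE.
(U, Y, B): Player 2 can switch to X (24 → 91). Not NE.
(D, X, F): Player 2 can switch to Y (55 → 87). Not NE.
(D, X, B): Player 1 can switch to U (25 → 70). Not NE.
(D, Y, F): Player 1 can switch to U (32 → 91). Not NE.
(The remaining 1 profile has a profitable deviation by the same check.)

The unique pure-strategy Nash equilibrium is (U, Y, F).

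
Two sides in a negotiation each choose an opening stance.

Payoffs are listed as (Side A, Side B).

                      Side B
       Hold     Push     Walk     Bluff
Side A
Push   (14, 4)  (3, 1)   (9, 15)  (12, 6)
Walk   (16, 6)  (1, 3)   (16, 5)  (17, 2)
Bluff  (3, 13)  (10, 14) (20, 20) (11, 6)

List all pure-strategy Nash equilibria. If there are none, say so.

The pure Nash equilibria are (Walk, Hold), (Bluff, Walk).

(Push, Hold): Side A can switch to Walk (14 → 16). Not NE.
(Push, Push): Side A can switch to Bluff (3 → 10). Not NE.
(Push, Walk): Side A can switch to Walk (9 → 16). Not NE.
(Push, Bluff): Side A can switch to Walk (12 → 17). Not NE.
(Walk, Hold): Side A gets 16, best alternative 14; Side B gets 6, best alternative 5. No profitable deviation — NE.
(Walk, Push): Side A can switch to Push (1 → 3). Not NE.
(Walk, Walk): Side A can switch to Bluff (16 → 20). Not NE.
(Walk, Bluff): Side B can switch to Hold (2 → 6). Not NE.
(Bluff, Hold): Side A can switch to Push (3 → 14). Not NE.
(Bluff, Push): Side B can switch to Walk (14 → 20). Not NE.
(Bluff, Walk): Side A gets 20, best alternative 16; Side B gets 20, best alternative 14. No profitable deviation — NE.
(Bluff, Bluff): Side A can switch to Push (11 → 12). Not NE.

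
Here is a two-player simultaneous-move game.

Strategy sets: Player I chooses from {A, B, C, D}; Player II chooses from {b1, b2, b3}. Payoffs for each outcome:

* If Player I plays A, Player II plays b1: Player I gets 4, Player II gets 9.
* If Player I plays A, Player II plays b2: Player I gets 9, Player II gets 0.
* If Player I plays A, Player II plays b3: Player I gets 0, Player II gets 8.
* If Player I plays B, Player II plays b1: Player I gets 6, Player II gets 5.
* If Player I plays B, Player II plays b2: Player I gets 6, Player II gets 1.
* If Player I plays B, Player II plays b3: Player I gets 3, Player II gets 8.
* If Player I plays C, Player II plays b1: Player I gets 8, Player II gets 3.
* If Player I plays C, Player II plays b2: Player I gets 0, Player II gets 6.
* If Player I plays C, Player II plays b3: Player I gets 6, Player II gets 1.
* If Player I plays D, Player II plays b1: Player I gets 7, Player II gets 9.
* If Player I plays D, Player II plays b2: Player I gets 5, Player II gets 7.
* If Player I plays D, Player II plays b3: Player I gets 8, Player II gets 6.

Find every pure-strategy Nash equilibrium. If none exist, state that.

(A, b1): Player I can switch to B (4 → 6). Not NE.
(A, b2): Player II can switch to b1 (0 → 9). Not NE.
(A, b3): Player I can switch to B (0 → 3). Not NE.
(B, b1): Player I can switch to C (6 → 8). Not NE.
(B, b2): Player I can switch to A (6 → 9). Not NE.
(B, b3): Player I can switch to C (3 → 6). Not NE.
(C, b1): Player II can switch to b2 (3 → 6). Not NE.
(C, b2): Player I can switch to A (0 → 9). Not NE.
(C, b3): Player I can switch to D (6 → 8). Not NE.
(D, b1): Player I can switch to C (7 → 8). Not NE.
(The remaining 2 profiles each have a profitable deviation by the same check.)

No pure-strategy Nash equilibrium.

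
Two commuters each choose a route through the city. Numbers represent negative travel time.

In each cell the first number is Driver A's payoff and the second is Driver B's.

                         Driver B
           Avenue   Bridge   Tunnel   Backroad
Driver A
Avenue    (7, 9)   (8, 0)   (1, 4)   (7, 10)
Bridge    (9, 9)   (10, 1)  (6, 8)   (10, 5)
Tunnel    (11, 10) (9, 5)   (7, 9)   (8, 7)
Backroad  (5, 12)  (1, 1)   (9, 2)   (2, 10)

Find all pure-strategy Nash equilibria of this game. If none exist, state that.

Pure NE: (Tunnel, Avenue)

Driver A against Avenue: payoffs 7, 9, 11, 5 → best response Tunnel.
Driver A against Bridge: payoffs 8, 10, 9, 1 → best response Bridge.
Driver A against Tunnel: payoffs 1, 6, 7, 9 → best response Backroad.
Driver A against Backroad: payoffs 7, 10, 8, 2 → best response Bridge.
Driver B against Avenue: payoffs 9, 0, 4, 10 → best response Backroad.
Driver B against Bridge: payoffs 9, 1, 8, 5 → best response Avenue.
Driver B against Tunnel: payoffs 10, 5, 9, 7 → best response Avenue.
Driver B against Backroad: payoffs 12, 1, 2, 10 → best response Avenue.
Mutual best responses: (Tunnel, Avenue).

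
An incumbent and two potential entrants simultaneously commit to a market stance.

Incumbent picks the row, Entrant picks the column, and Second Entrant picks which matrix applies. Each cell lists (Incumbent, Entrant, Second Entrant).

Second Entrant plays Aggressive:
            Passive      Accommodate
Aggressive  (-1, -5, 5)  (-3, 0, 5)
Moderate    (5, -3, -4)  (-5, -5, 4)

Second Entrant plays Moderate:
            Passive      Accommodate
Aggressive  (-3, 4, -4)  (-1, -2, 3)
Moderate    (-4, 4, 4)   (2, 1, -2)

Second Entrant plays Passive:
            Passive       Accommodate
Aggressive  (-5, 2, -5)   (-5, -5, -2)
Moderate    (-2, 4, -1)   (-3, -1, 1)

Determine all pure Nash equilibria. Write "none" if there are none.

(Aggressive, Accommodate, Aggressive)

For each player, find the best response to each opponent profile; mutual best responses are the pure NE.
Incumbent against (Passive, Aggressive): payoffs -1, 5 → best response Moderate.
Incumbent against (Passive, Moderate): payoffs -3, -4 → best response Aggressive.
Incumbent against (Passive, Passive): payoffs -5, -2 → best response Moderate.
Incumbent against (Accommodate, Aggressive): payoffs -3, -5 → best response Aggressive.
Incumbent against (Accommodate, Moderate): payoffs -1, 2 → best response Moderate.
Incumbent against (Accommodate, Passive): payoffs -5, -3 → best response Moderate.
Entrant against (Aggressive, Aggressive): payoffs -5, 0 → best response Accommodate.
Entrant against (Aggressive, Moderate): payoffs 4, -2 → best response Passive.
Entrant against (Aggressive, Passive): payoffs 2, -5 → best response Passive.
Entrant against (Moderate, Aggressive): payoffs -3, -5 → best response Passive.
Entrant against (Moderate, Moderate): payoffs 4, 1 → best response Passive.
Entrant against (Moderate, Passive): payoffs 4, -1 → best response Passive.
Second Entrant against (Aggressive, Passive): payoffs 5, -4, -5 → best response Aggressive.
Second Entrant against (Aggressive, Accommodate): payoffs 5, 3, -2 → best response Aggressive.
Second Entrant against (Moderate, Passive): payoffs -4, 4, -1 → best response Moderate.
Second Entrant against (Moderate, Accommodate): payoffs 4, -2, 1 → best response Aggressive.
Mutual best responses: (Aggressive, Accommodate, Aggressive).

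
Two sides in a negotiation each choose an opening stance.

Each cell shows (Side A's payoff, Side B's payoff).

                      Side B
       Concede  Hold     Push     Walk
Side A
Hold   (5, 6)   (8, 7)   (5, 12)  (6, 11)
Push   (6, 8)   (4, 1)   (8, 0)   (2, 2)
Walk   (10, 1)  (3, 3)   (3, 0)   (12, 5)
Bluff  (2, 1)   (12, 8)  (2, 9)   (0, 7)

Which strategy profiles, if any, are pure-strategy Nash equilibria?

(Walk, Walk)

For each strategy profile, look for a profitable unilateral deviation.
(Hold, Concede): Side A can switch to Push (5 → 6). Not NE.
(Hold, Hold): Side A can switch to Bluff (8 → 12). Not NE.
(Hold, Push): Side A can switch to Push (5 → 8). Not NE.
(Hold, Walk): Side A can switch to Walk (6 → 12). Not NE.
(Push, Concede): Side A can switch to Walk (6 → 10). Not NE.
(Push, Hold): Side A can switch to Hold (4 → 8). Not NE.
(Push, Push): Side B can switch to Concede (0 → 8). Not NE.
(Push, Walk): Side A can switch to Hold (2 → 6). Not NE.
(Walk, Concede): Side B can switch to Hold (1 → 3). Not NE.
(Walk, Hold): Side A can switch to Hold (3 → 8). Not NE.
(Walk, Walk): Side A gets 12, best alternative 6; Side B gets 5, best alternative 3. No profitable deviation — NE.
(The remaining 5 profiles each have a profitable deviation by the same check.)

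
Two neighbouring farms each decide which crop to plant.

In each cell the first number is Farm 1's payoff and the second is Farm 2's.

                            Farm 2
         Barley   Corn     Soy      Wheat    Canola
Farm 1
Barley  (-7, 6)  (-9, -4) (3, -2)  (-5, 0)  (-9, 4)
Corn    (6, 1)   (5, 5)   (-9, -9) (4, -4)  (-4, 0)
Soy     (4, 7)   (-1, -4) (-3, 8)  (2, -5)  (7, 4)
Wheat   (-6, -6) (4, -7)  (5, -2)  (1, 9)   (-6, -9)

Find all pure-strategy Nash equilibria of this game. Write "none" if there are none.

Pure NE: (Corn, Corn)

Farm 1 against Barley: payoffs -7, 6, 4, -6 → best response Corn.
Farm 1 against Corn: payoffs -9, 5, -1, 4 → best response Corn.
Farm 1 against Soy: payoffs 3, -9, -3, 5 → best response Wheat.
Farm 1 against Wheat: payoffs -5, 4, 2, 1 → best response Corn.
Farm 1 against Canola: payoffs -9, -4, 7, -6 → best response Soy.
Farm 2 against Barley: payoffs 6, -4, -2, 0, 4 → best response Barley.
Farm 2 against Corn: payoffs 1, 5, -9, -4, 0 → best response Corn.
Farm 2 against Soy: payoffs 7, -4, 8, -5, 4 → best response Soy.
Farm 2 against Wheat: payoffs -6, -7, -2, 9, -9 → best response Wheat.
Mutual best responses: (Corn, Corn).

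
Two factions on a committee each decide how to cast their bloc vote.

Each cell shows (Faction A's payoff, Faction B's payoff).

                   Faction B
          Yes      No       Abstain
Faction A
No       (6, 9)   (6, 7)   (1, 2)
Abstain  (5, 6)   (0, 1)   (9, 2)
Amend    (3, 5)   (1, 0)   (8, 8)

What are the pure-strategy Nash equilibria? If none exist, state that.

(No, Yes): Faction A gets 6, best alternative 5; Faction B gets 9, best alternative 7. No profitable deviation — NE.
(No, No): Faction B can switch to Yes (7 → 9). Not NE.
(No, Abstain): Faction A can switch to Abstain (1 → 9). Not NE.
(Abstain, Yes): Faction A can switch to No (5 → 6). Not NE.
(Abstain, No): Faction A can switch to No (0 → 6). Not NE.
(Abstain, Abstain): Faction B can switch to Yes (2 → 6). Not NE.
(Amend, Yes): Faction A can switch to No (3 → 6). Not NE.
(Amend, No): Faction A can switch to No (1 → 6). Not NE.
(Amend, Abstain): Faction A can switch to Abstain (8 → 9). Not NE.

The unique pure-strategy Nash equilibrium is (No, Yes).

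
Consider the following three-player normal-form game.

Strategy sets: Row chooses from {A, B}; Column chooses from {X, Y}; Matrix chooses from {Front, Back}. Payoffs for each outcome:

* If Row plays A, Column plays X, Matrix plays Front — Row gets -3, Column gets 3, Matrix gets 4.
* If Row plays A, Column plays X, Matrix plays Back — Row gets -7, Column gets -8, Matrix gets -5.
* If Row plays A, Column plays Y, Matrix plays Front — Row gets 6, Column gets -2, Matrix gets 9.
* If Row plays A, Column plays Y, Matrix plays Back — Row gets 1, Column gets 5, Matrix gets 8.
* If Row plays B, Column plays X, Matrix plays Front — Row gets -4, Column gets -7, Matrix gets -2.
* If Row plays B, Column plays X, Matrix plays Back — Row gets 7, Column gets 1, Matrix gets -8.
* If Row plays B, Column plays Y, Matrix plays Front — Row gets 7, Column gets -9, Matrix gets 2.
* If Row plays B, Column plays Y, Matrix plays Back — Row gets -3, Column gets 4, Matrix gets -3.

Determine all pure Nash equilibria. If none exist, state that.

(A, X, Front)

Check each profile: it is a Nash equilibrium iff no player can strictly gain by switching unilaterally.
(A, X, Front): Row gets -3, best alternative -4; Column gets 3, best alternative -2; Matrix gets 4, best alternative -5. No profitable deviation — NE.
(A, X, Back): Row can switch to B (-7 → 7). Not NE.
(A, Y, Front): Row can switch to B (6 → 7). Not NE.
(A, Y, Back): Matrix can switch to Front (8 → 9). Not NE.
(B, X, Front): Row can switch to A (-4 → -3). Not NE.
(B, X, Back): Column can switch to Y (1 → 4). Not NE.
(B, Y, Front): Column can switch to X (-9 → -7). Not NE.
(B, Y, Back): Row can switch to A (-3 → 1). Not NE.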